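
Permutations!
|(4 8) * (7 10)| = 2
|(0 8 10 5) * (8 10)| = 3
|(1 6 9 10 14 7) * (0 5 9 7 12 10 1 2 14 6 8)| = 30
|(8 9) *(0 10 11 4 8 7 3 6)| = |(0 10 11 4 8 9 7 3 6)| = 9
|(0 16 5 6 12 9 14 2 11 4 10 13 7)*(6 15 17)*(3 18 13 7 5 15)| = 52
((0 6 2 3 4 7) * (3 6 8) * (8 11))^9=((0 11 8 3 4 7)(2 6))^9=(0 3)(2 6)(4 11)(7 8)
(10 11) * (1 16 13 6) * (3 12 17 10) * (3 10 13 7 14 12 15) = (1 16 7 14 12 17 13 6)(3 15)(10 11) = [0, 16, 2, 15, 4, 5, 1, 14, 8, 9, 11, 10, 17, 6, 12, 3, 7, 13]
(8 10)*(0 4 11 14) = (0 4 11 14)(8 10) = [4, 1, 2, 3, 11, 5, 6, 7, 10, 9, 8, 14, 12, 13, 0]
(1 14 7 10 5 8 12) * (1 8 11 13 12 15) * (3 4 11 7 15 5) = (1 14 15)(3 4 11 13 12 8 5 7 10) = [0, 14, 2, 4, 11, 7, 6, 10, 5, 9, 3, 13, 8, 12, 15, 1]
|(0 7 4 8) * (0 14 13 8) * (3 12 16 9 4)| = 21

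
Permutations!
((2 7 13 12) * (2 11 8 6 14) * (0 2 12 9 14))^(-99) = ((0 2 7 13 9 14 12 11 8 6))^(-99) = (0 2 7 13 9 14 12 11 8 6)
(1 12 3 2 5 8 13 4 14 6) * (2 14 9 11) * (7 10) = [0, 12, 5, 14, 9, 8, 1, 10, 13, 11, 7, 2, 3, 4, 6] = (1 12 3 14 6)(2 5 8 13 4 9 11)(7 10)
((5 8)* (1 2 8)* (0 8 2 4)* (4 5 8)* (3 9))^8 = ((0 4)(1 5)(3 9))^8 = (9)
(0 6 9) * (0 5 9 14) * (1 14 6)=(0 1 14)(5 9)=[1, 14, 2, 3, 4, 9, 6, 7, 8, 5, 10, 11, 12, 13, 0]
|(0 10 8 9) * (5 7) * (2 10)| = |(0 2 10 8 9)(5 7)| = 10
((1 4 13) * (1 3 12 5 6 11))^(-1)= ((1 4 13 3 12 5 6 11))^(-1)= (1 11 6 5 12 3 13 4)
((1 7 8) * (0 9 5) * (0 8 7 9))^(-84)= (9)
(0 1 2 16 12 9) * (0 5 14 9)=[1, 2, 16, 3, 4, 14, 6, 7, 8, 5, 10, 11, 0, 13, 9, 15, 12]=(0 1 2 16 12)(5 14 9)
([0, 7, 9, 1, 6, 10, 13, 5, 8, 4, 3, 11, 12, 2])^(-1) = (1 3 10 5 7)(2 13 6 4 9)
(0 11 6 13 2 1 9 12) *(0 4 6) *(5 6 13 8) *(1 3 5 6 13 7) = [11, 9, 3, 5, 7, 13, 8, 1, 6, 12, 10, 0, 4, 2] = (0 11)(1 9 12 4 7)(2 3 5 13)(6 8)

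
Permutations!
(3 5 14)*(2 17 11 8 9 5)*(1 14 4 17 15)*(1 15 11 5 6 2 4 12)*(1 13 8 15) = (1 14 3 4 17 5 12 13 8 9 6 2 11 15) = [0, 14, 11, 4, 17, 12, 2, 7, 9, 6, 10, 15, 13, 8, 3, 1, 16, 5]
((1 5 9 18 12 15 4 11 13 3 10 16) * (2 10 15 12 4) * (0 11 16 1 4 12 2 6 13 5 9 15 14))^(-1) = ((0 11 5 15 6 13 3 14)(1 9 18 12 2 10)(4 16))^(-1) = (0 14 3 13 6 15 5 11)(1 10 2 12 18 9)(4 16)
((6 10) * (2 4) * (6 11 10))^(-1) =(2 4)(10 11)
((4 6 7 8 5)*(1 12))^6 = (12)(4 6 7 8 5)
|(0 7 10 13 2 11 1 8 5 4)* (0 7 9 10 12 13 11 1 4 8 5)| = |(0 9 10 11 4 7 12 13 2 1 5 8)| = 12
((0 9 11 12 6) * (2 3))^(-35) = (12)(2 3)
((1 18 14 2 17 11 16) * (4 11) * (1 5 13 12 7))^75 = (1 2 11 13)(4 5 7 14)(12 18 17 16)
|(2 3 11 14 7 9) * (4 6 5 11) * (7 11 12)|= |(2 3 4 6 5 12 7 9)(11 14)|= 8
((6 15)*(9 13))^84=((6 15)(9 13))^84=(15)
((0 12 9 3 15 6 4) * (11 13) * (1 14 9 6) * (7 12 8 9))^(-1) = ((0 8 9 3 15 1 14 7 12 6 4)(11 13))^(-1) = (0 4 6 12 7 14 1 15 3 9 8)(11 13)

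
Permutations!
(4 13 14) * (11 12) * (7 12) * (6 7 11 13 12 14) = (4 12 13 6 7 14) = [0, 1, 2, 3, 12, 5, 7, 14, 8, 9, 10, 11, 13, 6, 4]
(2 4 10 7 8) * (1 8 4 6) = (1 8 2 6)(4 10 7) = [0, 8, 6, 3, 10, 5, 1, 4, 2, 9, 7]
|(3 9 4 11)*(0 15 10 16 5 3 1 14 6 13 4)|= 42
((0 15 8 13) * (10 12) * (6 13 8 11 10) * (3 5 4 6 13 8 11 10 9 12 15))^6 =((0 3 5 4 6 8 11 9 12 13)(10 15))^6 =(15)(0 11 5 12 6)(3 9 4 13 8)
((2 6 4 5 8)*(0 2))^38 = (0 6 5)(2 4 8)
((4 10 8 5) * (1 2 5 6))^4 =(1 10 2 8 5 6 4)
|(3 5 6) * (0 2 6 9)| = 6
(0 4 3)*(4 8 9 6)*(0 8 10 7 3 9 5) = [10, 1, 2, 8, 9, 0, 4, 3, 5, 6, 7] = (0 10 7 3 8 5)(4 9 6)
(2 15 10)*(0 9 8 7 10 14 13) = (0 9 8 7 10 2 15 14 13) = [9, 1, 15, 3, 4, 5, 6, 10, 7, 8, 2, 11, 12, 0, 13, 14]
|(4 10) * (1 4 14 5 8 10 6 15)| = |(1 4 6 15)(5 8 10 14)| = 4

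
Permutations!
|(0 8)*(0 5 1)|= 4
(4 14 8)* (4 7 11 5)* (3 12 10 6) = (3 12 10 6)(4 14 8 7 11 5) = [0, 1, 2, 12, 14, 4, 3, 11, 7, 9, 6, 5, 10, 13, 8]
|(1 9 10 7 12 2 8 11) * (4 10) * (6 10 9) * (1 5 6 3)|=|(1 3)(2 8 11 5 6 10 7 12)(4 9)|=8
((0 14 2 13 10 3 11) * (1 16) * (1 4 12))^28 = (16)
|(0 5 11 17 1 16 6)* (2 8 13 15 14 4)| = |(0 5 11 17 1 16 6)(2 8 13 15 14 4)| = 42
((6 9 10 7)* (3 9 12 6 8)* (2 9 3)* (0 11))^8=((0 11)(2 9 10 7 8)(6 12))^8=(12)(2 7 9 8 10)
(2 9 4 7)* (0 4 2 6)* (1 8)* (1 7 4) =(0 1 8 7 6)(2 9) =[1, 8, 9, 3, 4, 5, 0, 6, 7, 2]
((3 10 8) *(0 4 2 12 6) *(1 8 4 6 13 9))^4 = ((0 6)(1 8 3 10 4 2 12 13 9))^4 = (1 4 9 10 13 3 12 8 2)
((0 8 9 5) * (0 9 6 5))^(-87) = (0 5 8 9 6)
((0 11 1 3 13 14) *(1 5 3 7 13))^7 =(0 14 13 7 1 3 5 11)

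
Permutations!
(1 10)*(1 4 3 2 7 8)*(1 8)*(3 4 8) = (1 10 8 3 2 7) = [0, 10, 7, 2, 4, 5, 6, 1, 3, 9, 8]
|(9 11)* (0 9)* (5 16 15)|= 3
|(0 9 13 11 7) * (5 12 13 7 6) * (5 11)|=|(0 9 7)(5 12 13)(6 11)|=6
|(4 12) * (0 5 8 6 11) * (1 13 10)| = 30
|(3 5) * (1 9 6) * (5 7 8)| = 12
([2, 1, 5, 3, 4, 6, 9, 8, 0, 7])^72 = [5, 1, 6, 3, 4, 9, 7, 0, 2, 8]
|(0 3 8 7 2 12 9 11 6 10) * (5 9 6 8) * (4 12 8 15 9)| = 21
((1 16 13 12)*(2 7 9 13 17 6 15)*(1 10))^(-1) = (1 10 12 13 9 7 2 15 6 17 16)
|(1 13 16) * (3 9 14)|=3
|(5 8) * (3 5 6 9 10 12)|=7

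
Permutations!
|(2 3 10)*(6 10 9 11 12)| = 7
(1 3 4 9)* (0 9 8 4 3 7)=[9, 7, 2, 3, 8, 5, 6, 0, 4, 1]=(0 9 1 7)(4 8)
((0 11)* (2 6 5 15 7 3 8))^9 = (0 11)(2 5 7 8 6 15 3)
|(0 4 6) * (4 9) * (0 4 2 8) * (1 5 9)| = 6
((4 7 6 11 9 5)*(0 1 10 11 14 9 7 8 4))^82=((0 1 10 11 7 6 14 9 5)(4 8))^82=(0 1 10 11 7 6 14 9 5)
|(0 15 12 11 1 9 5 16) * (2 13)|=8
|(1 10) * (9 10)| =3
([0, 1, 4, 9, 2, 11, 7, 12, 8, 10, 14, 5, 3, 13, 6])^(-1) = [0, 1, 4, 12, 2, 11, 14, 6, 8, 3, 9, 5, 7, 13, 10]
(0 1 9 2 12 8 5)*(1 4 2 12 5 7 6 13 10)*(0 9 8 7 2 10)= (0 4 10 1 8 2 5 9 12 7 6 13)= [4, 8, 5, 3, 10, 9, 13, 6, 2, 12, 1, 11, 7, 0]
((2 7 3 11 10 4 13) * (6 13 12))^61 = ((2 7 3 11 10 4 12 6 13))^61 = (2 6 4 11 7 13 12 10 3)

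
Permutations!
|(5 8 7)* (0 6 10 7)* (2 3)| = 6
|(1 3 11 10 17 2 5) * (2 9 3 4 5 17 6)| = |(1 4 5)(2 17 9 3 11 10 6)| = 21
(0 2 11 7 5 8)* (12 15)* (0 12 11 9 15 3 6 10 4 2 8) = (0 8 12 3 6 10 4 2 9 15 11 7 5) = [8, 1, 9, 6, 2, 0, 10, 5, 12, 15, 4, 7, 3, 13, 14, 11]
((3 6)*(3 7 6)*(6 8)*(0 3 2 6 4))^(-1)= ((0 3 2 6 7 8 4))^(-1)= (0 4 8 7 6 2 3)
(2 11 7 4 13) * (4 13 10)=(2 11 7 13)(4 10)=[0, 1, 11, 3, 10, 5, 6, 13, 8, 9, 4, 7, 12, 2]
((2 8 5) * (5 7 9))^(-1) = ((2 8 7 9 5))^(-1) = (2 5 9 7 8)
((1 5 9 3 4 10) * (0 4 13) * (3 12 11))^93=(0 1 12 13 10 9 3 4 5 11)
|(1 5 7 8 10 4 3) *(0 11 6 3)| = |(0 11 6 3 1 5 7 8 10 4)| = 10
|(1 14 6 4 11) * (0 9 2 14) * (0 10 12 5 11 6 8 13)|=|(0 9 2 14 8 13)(1 10 12 5 11)(4 6)|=30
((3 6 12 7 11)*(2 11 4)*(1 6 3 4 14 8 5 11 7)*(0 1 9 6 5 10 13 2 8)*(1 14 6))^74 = (14)(1 11 8 13 7 12)(2 6 9 5 4 10)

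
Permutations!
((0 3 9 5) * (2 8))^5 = ((0 3 9 5)(2 8))^5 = (0 3 9 5)(2 8)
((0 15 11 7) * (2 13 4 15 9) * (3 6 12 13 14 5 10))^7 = (0 6)(2 13)(3 7)(4 14)(5 15)(9 12)(10 11) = ((0 9 2 14 5 10 3 6 12 13 4 15 11 7))^7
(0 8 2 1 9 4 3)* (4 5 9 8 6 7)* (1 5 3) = (0 6 7 4 1 8 2 5 9 3) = [6, 8, 5, 0, 1, 9, 7, 4, 2, 3]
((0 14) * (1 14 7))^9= ((0 7 1 14))^9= (0 7 1 14)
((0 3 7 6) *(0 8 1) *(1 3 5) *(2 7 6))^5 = ((0 5 1)(2 7)(3 6 8))^5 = (0 1 5)(2 7)(3 8 6)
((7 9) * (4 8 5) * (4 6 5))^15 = (4 8)(5 6)(7 9)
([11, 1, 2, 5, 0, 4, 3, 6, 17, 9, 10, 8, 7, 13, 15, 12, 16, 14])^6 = [12, 1, 2, 17, 15, 14, 8, 11, 6, 9, 10, 7, 0, 13, 5, 4, 16, 3]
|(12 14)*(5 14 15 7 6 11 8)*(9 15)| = 9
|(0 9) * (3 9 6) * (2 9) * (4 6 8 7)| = |(0 8 7 4 6 3 2 9)| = 8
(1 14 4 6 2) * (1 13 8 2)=[0, 14, 13, 3, 6, 5, 1, 7, 2, 9, 10, 11, 12, 8, 4]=(1 14 4 6)(2 13 8)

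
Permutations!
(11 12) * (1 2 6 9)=(1 2 6 9)(11 12)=[0, 2, 6, 3, 4, 5, 9, 7, 8, 1, 10, 12, 11]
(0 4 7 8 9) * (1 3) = (0 4 7 8 9)(1 3) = [4, 3, 2, 1, 7, 5, 6, 8, 9, 0]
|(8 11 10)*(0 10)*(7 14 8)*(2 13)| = 6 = |(0 10 7 14 8 11)(2 13)|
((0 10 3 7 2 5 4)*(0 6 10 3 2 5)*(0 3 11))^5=((0 11)(2 3 7 5 4 6 10))^5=(0 11)(2 6 5 3 10 4 7)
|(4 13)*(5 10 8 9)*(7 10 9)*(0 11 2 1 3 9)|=|(0 11 2 1 3 9 5)(4 13)(7 10 8)|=42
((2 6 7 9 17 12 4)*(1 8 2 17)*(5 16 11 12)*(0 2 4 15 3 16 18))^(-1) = ((0 2 6 7 9 1 8 4 17 5 18)(3 16 11 12 15))^(-1) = (0 18 5 17 4 8 1 9 7 6 2)(3 15 12 11 16)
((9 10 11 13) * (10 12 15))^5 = (9 13 11 10 15 12)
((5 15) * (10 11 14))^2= (15)(10 14 11)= ((5 15)(10 11 14))^2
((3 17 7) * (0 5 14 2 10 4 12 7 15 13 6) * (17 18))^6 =(0 12 13 10 17 14 3)(2 18 5 7 6 4 15)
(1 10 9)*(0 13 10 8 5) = [13, 8, 2, 3, 4, 0, 6, 7, 5, 1, 9, 11, 12, 10] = (0 13 10 9 1 8 5)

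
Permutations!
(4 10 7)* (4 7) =[0, 1, 2, 3, 10, 5, 6, 7, 8, 9, 4] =(4 10)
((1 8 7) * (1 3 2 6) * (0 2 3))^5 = (0 7 8 1 6 2)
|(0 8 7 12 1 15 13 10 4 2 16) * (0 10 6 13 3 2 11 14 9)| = |(0 8 7 12 1 15 3 2 16 10 4 11 14 9)(6 13)| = 14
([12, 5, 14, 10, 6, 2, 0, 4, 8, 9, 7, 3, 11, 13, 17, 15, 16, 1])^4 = [10, 17, 5, 6, 11, 1, 3, 12, 8, 9, 0, 4, 7, 13, 2, 15, 16, 14]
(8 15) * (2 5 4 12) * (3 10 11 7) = [0, 1, 5, 10, 12, 4, 6, 3, 15, 9, 11, 7, 2, 13, 14, 8] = (2 5 4 12)(3 10 11 7)(8 15)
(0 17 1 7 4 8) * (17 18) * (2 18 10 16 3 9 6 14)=[10, 7, 18, 9, 8, 5, 14, 4, 0, 6, 16, 11, 12, 13, 2, 15, 3, 1, 17]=(0 10 16 3 9 6 14 2 18 17 1 7 4 8)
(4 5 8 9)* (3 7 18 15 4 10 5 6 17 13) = [0, 1, 2, 7, 6, 8, 17, 18, 9, 10, 5, 11, 12, 3, 14, 4, 16, 13, 15] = (3 7 18 15 4 6 17 13)(5 8 9 10)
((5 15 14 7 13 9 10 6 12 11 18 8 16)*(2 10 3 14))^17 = ((2 10 6 12 11 18 8 16 5 15)(3 14 7 13 9))^17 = (2 16 11 10 5 18 6 15 8 12)(3 7 9 14 13)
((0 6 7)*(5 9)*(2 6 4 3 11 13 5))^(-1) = ((0 4 3 11 13 5 9 2 6 7))^(-1) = (0 7 6 2 9 5 13 11 3 4)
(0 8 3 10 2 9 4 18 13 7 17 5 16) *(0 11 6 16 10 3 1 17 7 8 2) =(0 2 9 4 18 13 8 1 17 5 10)(6 16 11) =[2, 17, 9, 3, 18, 10, 16, 7, 1, 4, 0, 6, 12, 8, 14, 15, 11, 5, 13]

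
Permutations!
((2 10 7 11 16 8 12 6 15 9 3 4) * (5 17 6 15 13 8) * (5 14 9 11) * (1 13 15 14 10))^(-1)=(1 2 4 3 9 14 12 8 13)(5 7 10 16 11 15 6 17)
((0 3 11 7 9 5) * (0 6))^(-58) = ((0 3 11 7 9 5 6))^(-58) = (0 5 7 3 6 9 11)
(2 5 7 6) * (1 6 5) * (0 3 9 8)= [3, 6, 1, 9, 4, 7, 2, 5, 0, 8]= (0 3 9 8)(1 6 2)(5 7)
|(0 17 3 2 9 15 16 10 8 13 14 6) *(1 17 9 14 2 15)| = 13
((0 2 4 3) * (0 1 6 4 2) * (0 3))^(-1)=(0 4 6 1 3)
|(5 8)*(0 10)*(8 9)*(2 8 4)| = |(0 10)(2 8 5 9 4)| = 10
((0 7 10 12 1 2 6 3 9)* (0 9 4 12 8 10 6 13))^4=((0 7 6 3 4 12 1 2 13)(8 10))^4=(0 4 13 3 2 6 1 7 12)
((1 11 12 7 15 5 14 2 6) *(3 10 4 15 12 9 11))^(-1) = (1 6 2 14 5 15 4 10 3)(7 12)(9 11)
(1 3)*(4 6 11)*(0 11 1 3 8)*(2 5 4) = [11, 8, 5, 3, 6, 4, 1, 7, 0, 9, 10, 2] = (0 11 2 5 4 6 1 8)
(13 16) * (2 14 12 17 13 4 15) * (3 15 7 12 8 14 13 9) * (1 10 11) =[0, 10, 13, 15, 7, 5, 6, 12, 14, 3, 11, 1, 17, 16, 8, 2, 4, 9] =(1 10 11)(2 13 16 4 7 12 17 9 3 15)(8 14)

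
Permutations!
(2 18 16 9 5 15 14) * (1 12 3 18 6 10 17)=(1 12 3 18 16 9 5 15 14 2 6 10 17)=[0, 12, 6, 18, 4, 15, 10, 7, 8, 5, 17, 11, 3, 13, 2, 14, 9, 1, 16]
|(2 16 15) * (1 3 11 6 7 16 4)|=9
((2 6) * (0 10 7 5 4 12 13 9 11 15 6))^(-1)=((0 10 7 5 4 12 13 9 11 15 6 2))^(-1)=(0 2 6 15 11 9 13 12 4 5 7 10)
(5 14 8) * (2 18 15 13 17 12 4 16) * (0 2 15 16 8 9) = [2, 1, 18, 3, 8, 14, 6, 7, 5, 0, 10, 11, 4, 17, 9, 13, 15, 12, 16] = (0 2 18 16 15 13 17 12 4 8 5 14 9)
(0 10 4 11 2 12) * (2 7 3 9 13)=(0 10 4 11 7 3 9 13 2 12)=[10, 1, 12, 9, 11, 5, 6, 3, 8, 13, 4, 7, 0, 2]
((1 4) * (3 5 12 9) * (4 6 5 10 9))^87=(1 5 4 6 12)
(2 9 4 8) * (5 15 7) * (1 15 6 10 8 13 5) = (1 15 7)(2 9 4 13 5 6 10 8) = [0, 15, 9, 3, 13, 6, 10, 1, 2, 4, 8, 11, 12, 5, 14, 7]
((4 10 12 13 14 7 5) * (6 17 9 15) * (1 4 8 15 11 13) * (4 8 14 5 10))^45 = (1 11 12 9 10 17 7 6 14 15 5 8 13)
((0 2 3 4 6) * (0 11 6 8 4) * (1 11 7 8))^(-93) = ((0 2 3)(1 11 6 7 8 4))^(-93) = (1 7)(4 6)(8 11)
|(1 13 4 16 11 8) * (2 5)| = 6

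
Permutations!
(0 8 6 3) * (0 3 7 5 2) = [8, 1, 0, 3, 4, 2, 7, 5, 6] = (0 8 6 7 5 2)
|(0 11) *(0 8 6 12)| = 5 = |(0 11 8 6 12)|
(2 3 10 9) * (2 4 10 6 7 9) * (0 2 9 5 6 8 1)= [2, 0, 3, 8, 10, 6, 7, 5, 1, 4, 9]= (0 2 3 8 1)(4 10 9)(5 6 7)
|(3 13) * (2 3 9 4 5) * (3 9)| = |(2 9 4 5)(3 13)| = 4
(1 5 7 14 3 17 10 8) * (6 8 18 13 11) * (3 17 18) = (1 5 7 14 17 10 3 18 13 11 6 8) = [0, 5, 2, 18, 4, 7, 8, 14, 1, 9, 3, 6, 12, 11, 17, 15, 16, 10, 13]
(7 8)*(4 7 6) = [0, 1, 2, 3, 7, 5, 4, 8, 6] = (4 7 8 6)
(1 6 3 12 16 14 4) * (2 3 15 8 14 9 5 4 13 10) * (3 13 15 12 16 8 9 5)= (1 6 12 8 14 15 9 3 16 5 4)(2 13 10)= [0, 6, 13, 16, 1, 4, 12, 7, 14, 3, 2, 11, 8, 10, 15, 9, 5]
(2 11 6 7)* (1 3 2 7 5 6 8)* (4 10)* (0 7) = (0 7)(1 3 2 11 8)(4 10)(5 6) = [7, 3, 11, 2, 10, 6, 5, 0, 1, 9, 4, 8]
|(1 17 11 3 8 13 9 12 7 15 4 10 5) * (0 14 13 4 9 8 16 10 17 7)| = |(0 14 13 8 4 17 11 3 16 10 5 1 7 15 9 12)| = 16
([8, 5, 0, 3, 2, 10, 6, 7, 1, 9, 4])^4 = (0 10 8 4 1 2 5)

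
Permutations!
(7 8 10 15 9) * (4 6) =(4 6)(7 8 10 15 9) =[0, 1, 2, 3, 6, 5, 4, 8, 10, 7, 15, 11, 12, 13, 14, 9]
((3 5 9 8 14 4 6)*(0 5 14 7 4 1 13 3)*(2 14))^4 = (0 7 5 4 9 6 8)(1 14 2 3 13)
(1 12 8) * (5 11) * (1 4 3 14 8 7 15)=(1 12 7 15)(3 14 8 4)(5 11)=[0, 12, 2, 14, 3, 11, 6, 15, 4, 9, 10, 5, 7, 13, 8, 1]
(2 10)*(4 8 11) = (2 10)(4 8 11) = [0, 1, 10, 3, 8, 5, 6, 7, 11, 9, 2, 4]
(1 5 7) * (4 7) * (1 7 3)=(7)(1 5 4 3)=[0, 5, 2, 1, 3, 4, 6, 7]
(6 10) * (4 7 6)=(4 7 6 10)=[0, 1, 2, 3, 7, 5, 10, 6, 8, 9, 4]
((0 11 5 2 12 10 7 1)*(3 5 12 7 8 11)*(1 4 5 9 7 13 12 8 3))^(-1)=(0 1)(2 5 4 7 9 3 10 12 13)(8 11)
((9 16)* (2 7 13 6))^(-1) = ((2 7 13 6)(9 16))^(-1) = (2 6 13 7)(9 16)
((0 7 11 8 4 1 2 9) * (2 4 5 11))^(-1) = (0 9 2 7)(1 4)(5 8 11)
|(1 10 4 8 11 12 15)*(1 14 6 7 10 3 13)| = |(1 3 13)(4 8 11 12 15 14 6 7 10)| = 9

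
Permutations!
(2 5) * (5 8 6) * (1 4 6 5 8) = (1 4 6 8 5 2) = [0, 4, 1, 3, 6, 2, 8, 7, 5]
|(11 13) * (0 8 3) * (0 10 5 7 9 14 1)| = |(0 8 3 10 5 7 9 14 1)(11 13)| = 18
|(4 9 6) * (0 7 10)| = 3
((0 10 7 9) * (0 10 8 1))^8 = (0 1 8)(7 10 9)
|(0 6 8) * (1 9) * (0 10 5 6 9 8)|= 7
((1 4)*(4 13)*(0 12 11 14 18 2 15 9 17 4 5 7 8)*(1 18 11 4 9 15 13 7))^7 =((0 12 4 18 2 13 5 1 7 8)(9 17)(11 14))^7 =(0 1 2 12 7 13 4 8 5 18)(9 17)(11 14)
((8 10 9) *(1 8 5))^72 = (1 10 5 8 9)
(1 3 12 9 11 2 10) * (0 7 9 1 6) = (0 7 9 11 2 10 6)(1 3 12) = [7, 3, 10, 12, 4, 5, 0, 9, 8, 11, 6, 2, 1]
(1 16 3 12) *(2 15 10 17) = (1 16 3 12)(2 15 10 17) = [0, 16, 15, 12, 4, 5, 6, 7, 8, 9, 17, 11, 1, 13, 14, 10, 3, 2]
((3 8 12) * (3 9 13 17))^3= ((3 8 12 9 13 17))^3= (3 9)(8 13)(12 17)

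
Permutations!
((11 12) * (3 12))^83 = (3 11 12) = ((3 12 11))^83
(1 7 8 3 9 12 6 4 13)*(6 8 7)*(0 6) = (0 6 4 13 1)(3 9 12 8) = [6, 0, 2, 9, 13, 5, 4, 7, 3, 12, 10, 11, 8, 1]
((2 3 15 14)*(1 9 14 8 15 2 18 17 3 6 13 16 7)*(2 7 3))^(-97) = (1 14 17 6 16 7 9 18 2 13 3)(8 15)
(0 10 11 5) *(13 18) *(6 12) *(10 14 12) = (0 14 12 6 10 11 5)(13 18) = [14, 1, 2, 3, 4, 0, 10, 7, 8, 9, 11, 5, 6, 18, 12, 15, 16, 17, 13]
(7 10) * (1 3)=[0, 3, 2, 1, 4, 5, 6, 10, 8, 9, 7]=(1 3)(7 10)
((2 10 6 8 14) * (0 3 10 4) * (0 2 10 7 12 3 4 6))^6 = ((0 4 2 6 8 14 10)(3 7 12))^6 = (0 10 14 8 6 2 4)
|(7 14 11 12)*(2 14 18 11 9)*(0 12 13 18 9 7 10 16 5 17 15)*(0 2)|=33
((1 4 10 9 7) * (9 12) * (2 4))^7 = (12)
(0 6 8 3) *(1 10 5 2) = [6, 10, 1, 0, 4, 2, 8, 7, 3, 9, 5] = (0 6 8 3)(1 10 5 2)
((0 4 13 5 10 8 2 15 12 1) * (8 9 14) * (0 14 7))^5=(0 9 5 4 7 10 13)(1 12 15 2 8 14)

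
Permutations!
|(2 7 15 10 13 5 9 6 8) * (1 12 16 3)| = 36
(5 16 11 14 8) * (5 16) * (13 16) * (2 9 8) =(2 9 8 13 16 11 14) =[0, 1, 9, 3, 4, 5, 6, 7, 13, 8, 10, 14, 12, 16, 2, 15, 11]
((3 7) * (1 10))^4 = ((1 10)(3 7))^4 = (10)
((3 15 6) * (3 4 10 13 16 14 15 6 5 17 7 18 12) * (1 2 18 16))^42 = (1 4 12)(2 10 3)(6 18 13)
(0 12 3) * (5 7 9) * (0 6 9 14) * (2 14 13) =(0 12 3 6 9 5 7 13 2 14) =[12, 1, 14, 6, 4, 7, 9, 13, 8, 5, 10, 11, 3, 2, 0]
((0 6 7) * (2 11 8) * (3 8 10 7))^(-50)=(0 10 2 3)(6 7 11 8)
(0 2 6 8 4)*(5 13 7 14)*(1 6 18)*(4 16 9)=(0 2 18 1 6 8 16 9 4)(5 13 7 14)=[2, 6, 18, 3, 0, 13, 8, 14, 16, 4, 10, 11, 12, 7, 5, 15, 9, 17, 1]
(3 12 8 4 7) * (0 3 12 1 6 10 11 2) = (0 3 1 6 10 11 2)(4 7 12 8) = [3, 6, 0, 1, 7, 5, 10, 12, 4, 9, 11, 2, 8]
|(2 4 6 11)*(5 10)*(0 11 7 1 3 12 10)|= |(0 11 2 4 6 7 1 3 12 10 5)|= 11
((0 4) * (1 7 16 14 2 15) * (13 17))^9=(0 4)(1 14)(2 7)(13 17)(15 16)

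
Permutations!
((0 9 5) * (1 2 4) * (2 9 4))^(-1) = (0 5 9 1 4)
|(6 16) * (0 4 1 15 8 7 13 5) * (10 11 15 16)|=12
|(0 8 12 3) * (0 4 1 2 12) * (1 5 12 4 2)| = |(0 8)(2 4 5 12 3)| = 10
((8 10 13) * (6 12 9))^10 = (6 12 9)(8 10 13)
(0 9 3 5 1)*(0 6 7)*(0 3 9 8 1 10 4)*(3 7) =(0 8 1 6 3 5 10 4) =[8, 6, 2, 5, 0, 10, 3, 7, 1, 9, 4]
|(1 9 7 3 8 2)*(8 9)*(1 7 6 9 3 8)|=|(2 7 8)(6 9)|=6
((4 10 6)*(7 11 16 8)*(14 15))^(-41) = (4 10 6)(7 8 16 11)(14 15)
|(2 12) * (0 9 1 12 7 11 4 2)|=|(0 9 1 12)(2 7 11 4)|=4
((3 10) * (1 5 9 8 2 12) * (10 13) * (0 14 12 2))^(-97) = ((0 14 12 1 5 9 8)(3 13 10))^(-97) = (0 14 12 1 5 9 8)(3 10 13)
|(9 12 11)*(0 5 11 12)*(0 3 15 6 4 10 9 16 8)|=|(0 5 11 16 8)(3 15 6 4 10 9)|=30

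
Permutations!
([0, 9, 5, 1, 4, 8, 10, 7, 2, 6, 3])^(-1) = [0, 3, 8, 10, 4, 2, 9, 7, 5, 1, 6]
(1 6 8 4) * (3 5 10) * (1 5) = (1 6 8 4 5 10 3) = [0, 6, 2, 1, 5, 10, 8, 7, 4, 9, 3]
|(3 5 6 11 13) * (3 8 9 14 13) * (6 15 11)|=4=|(3 5 15 11)(8 9 14 13)|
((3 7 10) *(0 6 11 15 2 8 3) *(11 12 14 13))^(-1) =((0 6 12 14 13 11 15 2 8 3 7 10))^(-1) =(0 10 7 3 8 2 15 11 13 14 12 6)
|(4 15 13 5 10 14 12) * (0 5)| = 8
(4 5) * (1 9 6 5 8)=(1 9 6 5 4 8)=[0, 9, 2, 3, 8, 4, 5, 7, 1, 6]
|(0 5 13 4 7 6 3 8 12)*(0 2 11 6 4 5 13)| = |(0 13 5)(2 11 6 3 8 12)(4 7)| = 6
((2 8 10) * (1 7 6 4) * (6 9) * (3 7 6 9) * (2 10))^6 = (10)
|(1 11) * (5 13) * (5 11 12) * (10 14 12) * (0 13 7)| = |(0 13 11 1 10 14 12 5 7)| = 9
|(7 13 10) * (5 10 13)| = |(13)(5 10 7)| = 3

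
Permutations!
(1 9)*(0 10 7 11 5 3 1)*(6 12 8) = (0 10 7 11 5 3 1 9)(6 12 8) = [10, 9, 2, 1, 4, 3, 12, 11, 6, 0, 7, 5, 8]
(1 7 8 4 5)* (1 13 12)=(1 7 8 4 5 13 12)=[0, 7, 2, 3, 5, 13, 6, 8, 4, 9, 10, 11, 1, 12]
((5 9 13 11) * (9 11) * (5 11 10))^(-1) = (5 10)(9 13) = ((5 10)(9 13))^(-1)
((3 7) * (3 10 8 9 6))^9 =((3 7 10 8 9 6))^9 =(3 8)(6 10)(7 9)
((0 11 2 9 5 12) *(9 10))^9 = (0 2 9 12 11 10 5)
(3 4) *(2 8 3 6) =[0, 1, 8, 4, 6, 5, 2, 7, 3] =(2 8 3 4 6)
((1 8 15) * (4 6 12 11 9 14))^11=(1 15 8)(4 14 9 11 12 6)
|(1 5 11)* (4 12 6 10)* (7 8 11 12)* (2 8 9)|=|(1 5 12 6 10 4 7 9 2 8 11)|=11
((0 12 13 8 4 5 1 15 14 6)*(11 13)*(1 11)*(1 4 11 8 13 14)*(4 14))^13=((0 12 14 6)(1 15)(4 5 8 11))^13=(0 12 14 6)(1 15)(4 5 8 11)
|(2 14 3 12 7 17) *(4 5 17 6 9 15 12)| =30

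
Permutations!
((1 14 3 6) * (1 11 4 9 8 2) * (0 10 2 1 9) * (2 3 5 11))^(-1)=((0 10 3 6 2 9 8 1 14 5 11 4))^(-1)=(0 4 11 5 14 1 8 9 2 6 3 10)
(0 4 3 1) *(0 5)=(0 4 3 1 5)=[4, 5, 2, 1, 3, 0]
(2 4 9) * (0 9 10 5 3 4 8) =(0 9 2 8)(3 4 10 5) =[9, 1, 8, 4, 10, 3, 6, 7, 0, 2, 5]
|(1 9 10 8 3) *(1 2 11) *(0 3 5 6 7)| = |(0 3 2 11 1 9 10 8 5 6 7)| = 11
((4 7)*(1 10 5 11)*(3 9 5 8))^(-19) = ((1 10 8 3 9 5 11)(4 7))^(-19) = (1 8 9 11 10 3 5)(4 7)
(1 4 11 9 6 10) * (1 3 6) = (1 4 11 9)(3 6 10) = [0, 4, 2, 6, 11, 5, 10, 7, 8, 1, 3, 9]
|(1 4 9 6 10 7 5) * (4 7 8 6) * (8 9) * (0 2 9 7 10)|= 12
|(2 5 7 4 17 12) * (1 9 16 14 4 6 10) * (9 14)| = 10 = |(1 14 4 17 12 2 5 7 6 10)(9 16)|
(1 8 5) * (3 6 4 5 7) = [0, 8, 2, 6, 5, 1, 4, 3, 7] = (1 8 7 3 6 4 5)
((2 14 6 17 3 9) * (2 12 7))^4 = ((2 14 6 17 3 9 12 7))^4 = (2 3)(6 12)(7 17)(9 14)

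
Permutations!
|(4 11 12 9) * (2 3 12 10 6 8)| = 9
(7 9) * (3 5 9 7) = (3 5 9) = [0, 1, 2, 5, 4, 9, 6, 7, 8, 3]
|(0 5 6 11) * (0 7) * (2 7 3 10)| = |(0 5 6 11 3 10 2 7)| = 8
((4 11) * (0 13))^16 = ((0 13)(4 11))^16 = (13)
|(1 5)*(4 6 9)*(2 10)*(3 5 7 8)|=30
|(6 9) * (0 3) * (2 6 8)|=4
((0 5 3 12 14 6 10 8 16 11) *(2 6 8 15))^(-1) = (0 11 16 8 14 12 3 5)(2 15 10 6)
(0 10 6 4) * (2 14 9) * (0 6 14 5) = [10, 1, 5, 3, 6, 0, 4, 7, 8, 2, 14, 11, 12, 13, 9] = (0 10 14 9 2 5)(4 6)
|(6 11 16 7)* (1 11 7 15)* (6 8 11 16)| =12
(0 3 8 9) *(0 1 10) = (0 3 8 9 1 10) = [3, 10, 2, 8, 4, 5, 6, 7, 9, 1, 0]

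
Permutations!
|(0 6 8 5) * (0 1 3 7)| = |(0 6 8 5 1 3 7)| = 7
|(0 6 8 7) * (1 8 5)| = |(0 6 5 1 8 7)| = 6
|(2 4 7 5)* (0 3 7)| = |(0 3 7 5 2 4)| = 6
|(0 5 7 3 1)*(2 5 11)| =7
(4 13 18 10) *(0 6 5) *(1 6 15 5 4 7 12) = (0 15 5)(1 6 4 13 18 10 7 12) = [15, 6, 2, 3, 13, 0, 4, 12, 8, 9, 7, 11, 1, 18, 14, 5, 16, 17, 10]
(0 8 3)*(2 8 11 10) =[11, 1, 8, 0, 4, 5, 6, 7, 3, 9, 2, 10] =(0 11 10 2 8 3)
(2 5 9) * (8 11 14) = [0, 1, 5, 3, 4, 9, 6, 7, 11, 2, 10, 14, 12, 13, 8] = (2 5 9)(8 11 14)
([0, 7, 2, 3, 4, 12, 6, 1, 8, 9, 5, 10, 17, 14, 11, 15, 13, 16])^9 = (1 7)(5 12 17 16 13 14 11 10)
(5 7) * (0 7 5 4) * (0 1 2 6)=(0 7 4 1 2 6)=[7, 2, 6, 3, 1, 5, 0, 4]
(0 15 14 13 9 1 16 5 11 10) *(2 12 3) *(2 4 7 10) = (0 15 14 13 9 1 16 5 11 2 12 3 4 7 10) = [15, 16, 12, 4, 7, 11, 6, 10, 8, 1, 0, 2, 3, 9, 13, 14, 5]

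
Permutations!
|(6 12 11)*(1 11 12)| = |(12)(1 11 6)| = 3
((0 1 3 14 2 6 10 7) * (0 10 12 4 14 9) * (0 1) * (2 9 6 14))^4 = ((1 3 6 12 4 2 14 9)(7 10))^4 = (1 4)(2 3)(6 14)(9 12)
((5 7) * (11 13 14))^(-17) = (5 7)(11 13 14)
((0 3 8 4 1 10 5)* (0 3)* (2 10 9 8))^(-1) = ((1 9 8 4)(2 10 5 3))^(-1) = (1 4 8 9)(2 3 5 10)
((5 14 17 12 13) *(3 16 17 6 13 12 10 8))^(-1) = ((3 16 17 10 8)(5 14 6 13))^(-1) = (3 8 10 17 16)(5 13 6 14)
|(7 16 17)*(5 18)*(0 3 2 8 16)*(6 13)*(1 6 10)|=|(0 3 2 8 16 17 7)(1 6 13 10)(5 18)|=28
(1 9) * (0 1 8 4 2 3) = (0 1 9 8 4 2 3) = [1, 9, 3, 0, 2, 5, 6, 7, 4, 8]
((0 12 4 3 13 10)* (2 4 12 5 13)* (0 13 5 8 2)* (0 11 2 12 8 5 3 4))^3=((0 5 3 11 2)(8 12)(10 13))^3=(0 11 5 2 3)(8 12)(10 13)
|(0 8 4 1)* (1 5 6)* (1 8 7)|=12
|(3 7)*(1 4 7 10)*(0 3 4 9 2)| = |(0 3 10 1 9 2)(4 7)| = 6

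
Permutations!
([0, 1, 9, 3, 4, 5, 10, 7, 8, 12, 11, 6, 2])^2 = [0, 1, 12, 3, 4, 5, 11, 7, 8, 2, 6, 10, 9]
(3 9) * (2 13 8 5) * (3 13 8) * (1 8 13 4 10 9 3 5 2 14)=(1 8 2 13 5 14)(4 10 9)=[0, 8, 13, 3, 10, 14, 6, 7, 2, 4, 9, 11, 12, 5, 1]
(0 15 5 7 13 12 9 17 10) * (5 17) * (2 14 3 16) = [15, 1, 14, 16, 4, 7, 6, 13, 8, 5, 0, 11, 9, 12, 3, 17, 2, 10] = (0 15 17 10)(2 14 3 16)(5 7 13 12 9)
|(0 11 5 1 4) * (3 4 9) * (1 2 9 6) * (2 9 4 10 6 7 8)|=12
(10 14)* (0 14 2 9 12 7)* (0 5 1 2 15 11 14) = (1 2 9 12 7 5)(10 15 11 14) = [0, 2, 9, 3, 4, 1, 6, 5, 8, 12, 15, 14, 7, 13, 10, 11]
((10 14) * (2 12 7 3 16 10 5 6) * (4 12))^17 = (2 14 3 4 5 16 12 6 10 7)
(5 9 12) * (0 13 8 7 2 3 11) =[13, 1, 3, 11, 4, 9, 6, 2, 7, 12, 10, 0, 5, 8] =(0 13 8 7 2 3 11)(5 9 12)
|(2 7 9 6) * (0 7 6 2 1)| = 6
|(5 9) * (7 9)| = |(5 7 9)| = 3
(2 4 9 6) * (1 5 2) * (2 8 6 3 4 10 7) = [0, 5, 10, 4, 9, 8, 1, 2, 6, 3, 7] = (1 5 8 6)(2 10 7)(3 4 9)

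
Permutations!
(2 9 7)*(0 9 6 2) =[9, 1, 6, 3, 4, 5, 2, 0, 8, 7] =(0 9 7)(2 6)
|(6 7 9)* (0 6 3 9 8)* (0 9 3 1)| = 6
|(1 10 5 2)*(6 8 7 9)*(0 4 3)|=|(0 4 3)(1 10 5 2)(6 8 7 9)|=12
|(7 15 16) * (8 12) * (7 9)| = |(7 15 16 9)(8 12)| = 4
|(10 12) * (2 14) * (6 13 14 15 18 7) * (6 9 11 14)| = |(2 15 18 7 9 11 14)(6 13)(10 12)| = 14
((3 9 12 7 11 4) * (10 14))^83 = (3 4 11 7 12 9)(10 14)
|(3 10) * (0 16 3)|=4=|(0 16 3 10)|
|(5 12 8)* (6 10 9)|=3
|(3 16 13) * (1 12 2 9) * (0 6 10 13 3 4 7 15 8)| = 8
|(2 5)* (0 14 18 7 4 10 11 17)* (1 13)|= |(0 14 18 7 4 10 11 17)(1 13)(2 5)|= 8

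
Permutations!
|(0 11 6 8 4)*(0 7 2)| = |(0 11 6 8 4 7 2)| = 7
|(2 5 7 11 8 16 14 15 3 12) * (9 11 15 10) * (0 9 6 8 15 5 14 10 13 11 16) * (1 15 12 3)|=|(0 9 16 10 6 8)(1 15)(2 14 13 11 12)(5 7)|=30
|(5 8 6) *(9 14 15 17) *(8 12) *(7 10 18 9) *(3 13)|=|(3 13)(5 12 8 6)(7 10 18 9 14 15 17)|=28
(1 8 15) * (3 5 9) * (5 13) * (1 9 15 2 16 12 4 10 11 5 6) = (1 8 2 16 12 4 10 11 5 15 9 3 13 6) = [0, 8, 16, 13, 10, 15, 1, 7, 2, 3, 11, 5, 4, 6, 14, 9, 12]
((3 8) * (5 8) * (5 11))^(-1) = (3 8 5 11)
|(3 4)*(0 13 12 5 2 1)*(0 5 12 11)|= 6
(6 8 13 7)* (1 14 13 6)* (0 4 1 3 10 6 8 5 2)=(0 4 1 14 13 7 3 10 6 5 2)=[4, 14, 0, 10, 1, 2, 5, 3, 8, 9, 6, 11, 12, 7, 13]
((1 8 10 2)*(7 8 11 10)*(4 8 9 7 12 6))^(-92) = ((1 11 10 2)(4 8 12 6)(7 9))^(-92) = (12)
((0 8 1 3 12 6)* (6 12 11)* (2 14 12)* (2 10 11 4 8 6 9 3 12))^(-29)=((0 6)(1 12 10 11 9 3 4 8)(2 14))^(-29)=(0 6)(1 11 4 12 9 8 10 3)(2 14)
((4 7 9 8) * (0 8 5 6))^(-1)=((0 8 4 7 9 5 6))^(-1)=(0 6 5 9 7 4 8)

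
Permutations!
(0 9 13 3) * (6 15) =(0 9 13 3)(6 15) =[9, 1, 2, 0, 4, 5, 15, 7, 8, 13, 10, 11, 12, 3, 14, 6]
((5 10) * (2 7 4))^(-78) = ((2 7 4)(5 10))^(-78) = (10)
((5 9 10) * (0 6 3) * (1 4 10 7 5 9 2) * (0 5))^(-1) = ((0 6 3 5 2 1 4 10 9 7))^(-1) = (0 7 9 10 4 1 2 5 3 6)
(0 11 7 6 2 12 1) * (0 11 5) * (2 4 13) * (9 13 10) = (0 5)(1 11 7 6 4 10 9 13 2 12) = [5, 11, 12, 3, 10, 0, 4, 6, 8, 13, 9, 7, 1, 2]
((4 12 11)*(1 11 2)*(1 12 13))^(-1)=(1 13 4 11)(2 12)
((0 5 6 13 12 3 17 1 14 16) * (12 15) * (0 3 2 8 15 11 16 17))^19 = ((0 5 6 13 11 16 3)(1 14 17)(2 8 15 12))^19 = (0 16 13 5 3 11 6)(1 14 17)(2 12 15 8)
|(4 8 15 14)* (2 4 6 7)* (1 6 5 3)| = 10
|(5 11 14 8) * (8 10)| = 5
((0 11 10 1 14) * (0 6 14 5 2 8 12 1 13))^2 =(14)(0 10)(1 2 12 5 8)(11 13)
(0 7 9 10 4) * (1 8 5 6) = [7, 8, 2, 3, 0, 6, 1, 9, 5, 10, 4] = (0 7 9 10 4)(1 8 5 6)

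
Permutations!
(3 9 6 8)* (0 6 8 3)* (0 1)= (0 6 3 9 8 1)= [6, 0, 2, 9, 4, 5, 3, 7, 1, 8]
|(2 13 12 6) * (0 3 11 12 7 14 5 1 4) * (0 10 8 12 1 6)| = 24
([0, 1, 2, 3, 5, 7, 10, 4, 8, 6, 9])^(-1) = [0, 1, 2, 3, 7, 4, 9, 5, 8, 10, 6]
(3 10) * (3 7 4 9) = (3 10 7 4 9) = [0, 1, 2, 10, 9, 5, 6, 4, 8, 3, 7]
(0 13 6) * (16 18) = [13, 1, 2, 3, 4, 5, 0, 7, 8, 9, 10, 11, 12, 6, 14, 15, 18, 17, 16] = (0 13 6)(16 18)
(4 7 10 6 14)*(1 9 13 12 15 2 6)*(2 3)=(1 9 13 12 15 3 2 6 14 4 7 10)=[0, 9, 6, 2, 7, 5, 14, 10, 8, 13, 1, 11, 15, 12, 4, 3]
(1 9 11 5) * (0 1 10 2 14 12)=(0 1 9 11 5 10 2 14 12)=[1, 9, 14, 3, 4, 10, 6, 7, 8, 11, 2, 5, 0, 13, 12]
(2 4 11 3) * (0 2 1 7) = (0 2 4 11 3 1 7) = [2, 7, 4, 1, 11, 5, 6, 0, 8, 9, 10, 3]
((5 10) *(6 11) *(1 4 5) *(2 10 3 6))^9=(1 4 5 3 6 11 2 10)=((1 4 5 3 6 11 2 10))^9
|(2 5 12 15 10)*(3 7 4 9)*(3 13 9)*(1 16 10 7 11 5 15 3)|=|(1 16 10 2 15 7 4)(3 11 5 12)(9 13)|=28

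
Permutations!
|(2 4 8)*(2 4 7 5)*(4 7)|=|(2 4 8 7 5)|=5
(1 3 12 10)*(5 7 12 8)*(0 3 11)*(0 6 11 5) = (0 3 8)(1 5 7 12 10)(6 11) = [3, 5, 2, 8, 4, 7, 11, 12, 0, 9, 1, 6, 10]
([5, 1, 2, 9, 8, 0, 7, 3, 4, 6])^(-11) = [5, 1, 2, 9, 8, 0, 7, 3, 4, 6]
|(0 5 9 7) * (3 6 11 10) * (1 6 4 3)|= 4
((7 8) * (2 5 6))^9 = ((2 5 6)(7 8))^9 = (7 8)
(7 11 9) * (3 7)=[0, 1, 2, 7, 4, 5, 6, 11, 8, 3, 10, 9]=(3 7 11 9)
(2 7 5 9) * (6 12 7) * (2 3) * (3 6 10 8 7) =(2 10 8 7 5 9 6 12 3) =[0, 1, 10, 2, 4, 9, 12, 5, 7, 6, 8, 11, 3]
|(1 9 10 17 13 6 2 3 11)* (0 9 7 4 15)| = 13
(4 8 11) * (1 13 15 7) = [0, 13, 2, 3, 8, 5, 6, 1, 11, 9, 10, 4, 12, 15, 14, 7] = (1 13 15 7)(4 8 11)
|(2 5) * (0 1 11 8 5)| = 6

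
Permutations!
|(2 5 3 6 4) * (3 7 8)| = |(2 5 7 8 3 6 4)| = 7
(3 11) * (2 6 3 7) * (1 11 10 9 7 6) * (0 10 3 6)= (0 10 9 7 2 1 11)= [10, 11, 1, 3, 4, 5, 6, 2, 8, 7, 9, 0]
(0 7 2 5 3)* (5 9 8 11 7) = [5, 1, 9, 0, 4, 3, 6, 2, 11, 8, 10, 7] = (0 5 3)(2 9 8 11 7)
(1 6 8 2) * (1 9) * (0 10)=[10, 6, 9, 3, 4, 5, 8, 7, 2, 1, 0]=(0 10)(1 6 8 2 9)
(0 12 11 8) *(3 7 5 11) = (0 12 3 7 5 11 8) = [12, 1, 2, 7, 4, 11, 6, 5, 0, 9, 10, 8, 3]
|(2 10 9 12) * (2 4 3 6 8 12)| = |(2 10 9)(3 6 8 12 4)| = 15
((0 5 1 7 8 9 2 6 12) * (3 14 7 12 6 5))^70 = (14)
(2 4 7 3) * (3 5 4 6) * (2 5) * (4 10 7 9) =(2 6 3 5 10 7)(4 9) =[0, 1, 6, 5, 9, 10, 3, 2, 8, 4, 7]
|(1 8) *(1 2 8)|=2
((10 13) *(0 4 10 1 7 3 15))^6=((0 4 10 13 1 7 3 15))^6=(0 3 1 10)(4 15 7 13)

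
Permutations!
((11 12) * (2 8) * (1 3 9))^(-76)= ((1 3 9)(2 8)(11 12))^(-76)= (12)(1 9 3)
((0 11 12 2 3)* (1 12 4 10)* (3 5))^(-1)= (0 3 5 2 12 1 10 4 11)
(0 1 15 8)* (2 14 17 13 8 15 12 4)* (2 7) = (0 1 12 4 7 2 14 17 13 8) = [1, 12, 14, 3, 7, 5, 6, 2, 0, 9, 10, 11, 4, 8, 17, 15, 16, 13]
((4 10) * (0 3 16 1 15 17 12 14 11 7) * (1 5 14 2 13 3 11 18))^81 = ((0 11 7)(1 15 17 12 2 13 3 16 5 14 18)(4 10))^81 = (1 2 5 15 13 14 17 3 18 12 16)(4 10)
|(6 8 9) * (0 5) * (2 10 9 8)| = 4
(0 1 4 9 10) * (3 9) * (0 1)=(1 4 3 9 10)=[0, 4, 2, 9, 3, 5, 6, 7, 8, 10, 1]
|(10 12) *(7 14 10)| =4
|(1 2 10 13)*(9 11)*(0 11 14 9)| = |(0 11)(1 2 10 13)(9 14)| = 4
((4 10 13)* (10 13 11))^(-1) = (4 13)(10 11)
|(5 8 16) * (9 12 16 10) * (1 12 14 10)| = |(1 12 16 5 8)(9 14 10)| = 15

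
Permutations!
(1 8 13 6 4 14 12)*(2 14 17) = (1 8 13 6 4 17 2 14 12) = [0, 8, 14, 3, 17, 5, 4, 7, 13, 9, 10, 11, 1, 6, 12, 15, 16, 2]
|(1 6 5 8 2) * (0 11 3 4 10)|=|(0 11 3 4 10)(1 6 5 8 2)|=5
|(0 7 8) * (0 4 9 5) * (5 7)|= 4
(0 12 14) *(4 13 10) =(0 12 14)(4 13 10) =[12, 1, 2, 3, 13, 5, 6, 7, 8, 9, 4, 11, 14, 10, 0]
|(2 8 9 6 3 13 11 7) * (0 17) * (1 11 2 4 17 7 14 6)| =36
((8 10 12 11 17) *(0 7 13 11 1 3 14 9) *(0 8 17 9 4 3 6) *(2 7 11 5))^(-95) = ((17)(0 11 9 8 10 12 1 6)(2 7 13 5)(3 14 4))^(-95) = (17)(0 11 9 8 10 12 1 6)(2 7 13 5)(3 14 4)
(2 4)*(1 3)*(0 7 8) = (0 7 8)(1 3)(2 4) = [7, 3, 4, 1, 2, 5, 6, 8, 0]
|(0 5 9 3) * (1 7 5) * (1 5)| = 4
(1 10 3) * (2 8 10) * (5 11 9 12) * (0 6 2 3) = [6, 3, 8, 1, 4, 11, 2, 7, 10, 12, 0, 9, 5] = (0 6 2 8 10)(1 3)(5 11 9 12)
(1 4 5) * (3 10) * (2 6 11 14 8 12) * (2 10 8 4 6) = [0, 6, 2, 8, 5, 1, 11, 7, 12, 9, 3, 14, 10, 13, 4] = (1 6 11 14 4 5)(3 8 12 10)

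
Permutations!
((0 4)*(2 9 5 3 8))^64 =(2 8 3 5 9)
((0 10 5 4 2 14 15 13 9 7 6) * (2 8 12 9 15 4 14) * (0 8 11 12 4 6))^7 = (0 11 14 7 4 5 9 8 10 12 6)(13 15)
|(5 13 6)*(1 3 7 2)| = 12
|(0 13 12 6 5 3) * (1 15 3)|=8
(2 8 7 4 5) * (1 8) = (1 8 7 4 5 2) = [0, 8, 1, 3, 5, 2, 6, 4, 7]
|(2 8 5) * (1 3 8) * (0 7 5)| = 7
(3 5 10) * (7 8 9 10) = (3 5 7 8 9 10) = [0, 1, 2, 5, 4, 7, 6, 8, 9, 10, 3]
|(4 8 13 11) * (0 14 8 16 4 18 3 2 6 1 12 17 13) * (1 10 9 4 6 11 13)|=|(0 14 8)(1 12 17)(2 11 18 3)(4 16 6 10 9)|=60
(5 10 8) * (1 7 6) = [0, 7, 2, 3, 4, 10, 1, 6, 5, 9, 8] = (1 7 6)(5 10 8)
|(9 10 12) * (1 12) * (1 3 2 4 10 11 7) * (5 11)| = 12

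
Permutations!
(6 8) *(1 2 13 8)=[0, 2, 13, 3, 4, 5, 1, 7, 6, 9, 10, 11, 12, 8]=(1 2 13 8 6)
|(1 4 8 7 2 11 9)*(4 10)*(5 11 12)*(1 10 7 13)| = |(1 7 2 12 5 11 9 10 4 8 13)| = 11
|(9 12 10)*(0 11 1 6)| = 12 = |(0 11 1 6)(9 12 10)|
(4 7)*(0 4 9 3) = (0 4 7 9 3) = [4, 1, 2, 0, 7, 5, 6, 9, 8, 3]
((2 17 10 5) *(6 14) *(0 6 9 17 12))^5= (0 10 6 5 14 2 9 12 17)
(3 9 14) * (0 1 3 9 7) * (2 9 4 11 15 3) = (0 1 2 9 14 4 11 15 3 7) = [1, 2, 9, 7, 11, 5, 6, 0, 8, 14, 10, 15, 12, 13, 4, 3]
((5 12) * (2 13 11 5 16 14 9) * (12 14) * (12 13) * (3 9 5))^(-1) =(2 9 3 11 13 16 12)(5 14)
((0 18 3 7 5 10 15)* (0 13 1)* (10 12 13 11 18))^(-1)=((0 10 15 11 18 3 7 5 12 13 1))^(-1)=(0 1 13 12 5 7 3 18 11 15 10)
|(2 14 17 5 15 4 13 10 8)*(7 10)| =10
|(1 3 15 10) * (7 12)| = |(1 3 15 10)(7 12)| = 4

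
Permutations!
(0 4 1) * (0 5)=[4, 5, 2, 3, 1, 0]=(0 4 1 5)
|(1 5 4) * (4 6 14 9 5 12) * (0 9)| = 15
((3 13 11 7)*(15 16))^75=((3 13 11 7)(15 16))^75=(3 7 11 13)(15 16)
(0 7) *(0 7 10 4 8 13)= (0 10 4 8 13)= [10, 1, 2, 3, 8, 5, 6, 7, 13, 9, 4, 11, 12, 0]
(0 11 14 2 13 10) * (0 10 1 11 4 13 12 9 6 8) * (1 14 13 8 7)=[4, 11, 12, 3, 8, 5, 7, 1, 0, 6, 10, 13, 9, 14, 2]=(0 4 8)(1 11 13 14 2 12 9 6 7)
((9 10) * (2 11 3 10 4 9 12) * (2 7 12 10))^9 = ((2 11 3)(4 9)(7 12))^9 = (4 9)(7 12)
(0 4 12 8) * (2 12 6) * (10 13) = (0 4 6 2 12 8)(10 13) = [4, 1, 12, 3, 6, 5, 2, 7, 0, 9, 13, 11, 8, 10]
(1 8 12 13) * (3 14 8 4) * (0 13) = (0 13 1 4 3 14 8 12) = [13, 4, 2, 14, 3, 5, 6, 7, 12, 9, 10, 11, 0, 1, 8]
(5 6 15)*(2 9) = (2 9)(5 6 15) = [0, 1, 9, 3, 4, 6, 15, 7, 8, 2, 10, 11, 12, 13, 14, 5]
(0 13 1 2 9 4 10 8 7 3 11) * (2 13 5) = (0 5 2 9 4 10 8 7 3 11)(1 13) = [5, 13, 9, 11, 10, 2, 6, 3, 7, 4, 8, 0, 12, 1]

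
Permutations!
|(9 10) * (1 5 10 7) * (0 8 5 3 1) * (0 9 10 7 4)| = |(10)(0 8 5 7 9 4)(1 3)| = 6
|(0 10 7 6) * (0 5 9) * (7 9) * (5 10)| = |(0 5 7 6 10 9)| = 6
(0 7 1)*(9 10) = (0 7 1)(9 10) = [7, 0, 2, 3, 4, 5, 6, 1, 8, 10, 9]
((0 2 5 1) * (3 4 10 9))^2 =(0 5)(1 2)(3 10)(4 9)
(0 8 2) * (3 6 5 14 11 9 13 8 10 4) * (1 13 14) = (0 10 4 3 6 5 1 13 8 2)(9 14 11) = [10, 13, 0, 6, 3, 1, 5, 7, 2, 14, 4, 9, 12, 8, 11]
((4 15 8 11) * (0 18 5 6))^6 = (0 5)(4 8)(6 18)(11 15)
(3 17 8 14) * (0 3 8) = (0 3 17)(8 14) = [3, 1, 2, 17, 4, 5, 6, 7, 14, 9, 10, 11, 12, 13, 8, 15, 16, 0]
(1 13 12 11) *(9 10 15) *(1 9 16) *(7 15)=(1 13 12 11 9 10 7 15 16)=[0, 13, 2, 3, 4, 5, 6, 15, 8, 10, 7, 9, 11, 12, 14, 16, 1]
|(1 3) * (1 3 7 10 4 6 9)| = 6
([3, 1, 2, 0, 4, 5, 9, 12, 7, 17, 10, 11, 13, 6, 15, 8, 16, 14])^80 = [0, 1, 2, 3, 4, 5, 13, 8, 15, 6, 10, 11, 7, 12, 17, 14, 16, 9]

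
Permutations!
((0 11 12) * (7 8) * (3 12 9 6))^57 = (0 6)(3 11)(7 8)(9 12)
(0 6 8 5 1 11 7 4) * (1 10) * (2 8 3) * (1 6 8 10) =[8, 11, 10, 2, 0, 1, 3, 4, 5, 9, 6, 7] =(0 8 5 1 11 7 4)(2 10 6 3)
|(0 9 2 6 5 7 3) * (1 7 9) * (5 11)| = 20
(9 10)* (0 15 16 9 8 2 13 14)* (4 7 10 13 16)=[15, 1, 16, 3, 7, 5, 6, 10, 2, 13, 8, 11, 12, 14, 0, 4, 9]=(0 15 4 7 10 8 2 16 9 13 14)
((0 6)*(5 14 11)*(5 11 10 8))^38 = ((0 6)(5 14 10 8))^38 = (5 10)(8 14)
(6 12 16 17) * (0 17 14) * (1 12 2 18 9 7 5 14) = (0 17 6 2 18 9 7 5 14)(1 12 16) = [17, 12, 18, 3, 4, 14, 2, 5, 8, 7, 10, 11, 16, 13, 0, 15, 1, 6, 9]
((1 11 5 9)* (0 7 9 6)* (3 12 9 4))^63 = (0 3 1 6 4 9 5 7 12 11) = ((0 7 4 3 12 9 1 11 5 6))^63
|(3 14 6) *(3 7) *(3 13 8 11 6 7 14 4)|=|(3 4)(6 14 7 13 8 11)|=6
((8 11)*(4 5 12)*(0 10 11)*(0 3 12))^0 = ((0 10 11 8 3 12 4 5))^0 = (12)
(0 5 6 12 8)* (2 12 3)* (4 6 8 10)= (0 5 8)(2 12 10 4 6 3)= [5, 1, 12, 2, 6, 8, 3, 7, 0, 9, 4, 11, 10]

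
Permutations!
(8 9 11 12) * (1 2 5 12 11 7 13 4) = [0, 2, 5, 3, 1, 12, 6, 13, 9, 7, 10, 11, 8, 4] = (1 2 5 12 8 9 7 13 4)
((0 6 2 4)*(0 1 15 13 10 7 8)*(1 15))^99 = (15)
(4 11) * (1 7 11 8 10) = (1 7 11 4 8 10) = [0, 7, 2, 3, 8, 5, 6, 11, 10, 9, 1, 4]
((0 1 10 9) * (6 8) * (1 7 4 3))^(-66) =(0 1 7 10 4 9 3)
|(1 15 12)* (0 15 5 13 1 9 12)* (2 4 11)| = |(0 15)(1 5 13)(2 4 11)(9 12)| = 6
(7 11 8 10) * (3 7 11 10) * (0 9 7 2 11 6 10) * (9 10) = [10, 1, 11, 2, 4, 5, 9, 0, 3, 7, 6, 8] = (0 10 6 9 7)(2 11 8 3)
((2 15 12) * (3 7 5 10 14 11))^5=((2 15 12)(3 7 5 10 14 11))^5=(2 12 15)(3 11 14 10 5 7)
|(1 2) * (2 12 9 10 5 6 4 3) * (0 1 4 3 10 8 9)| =6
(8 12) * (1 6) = (1 6)(8 12) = [0, 6, 2, 3, 4, 5, 1, 7, 12, 9, 10, 11, 8]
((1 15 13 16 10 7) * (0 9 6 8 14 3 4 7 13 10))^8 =((0 9 6 8 14 3 4 7 1 15 10 13 16))^8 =(0 1 8 13 4 9 15 14 16 7 6 10 3)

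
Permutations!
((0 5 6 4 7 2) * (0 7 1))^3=((0 5 6 4 1)(2 7))^3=(0 4 5 1 6)(2 7)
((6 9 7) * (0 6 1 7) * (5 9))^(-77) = (0 9 5 6)(1 7)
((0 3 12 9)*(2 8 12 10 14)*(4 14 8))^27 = (14)(0 8)(3 12)(9 10)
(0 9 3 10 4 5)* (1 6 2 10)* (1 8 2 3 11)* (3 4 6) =(0 9 11 1 3 8 2 10 6 4 5) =[9, 3, 10, 8, 5, 0, 4, 7, 2, 11, 6, 1]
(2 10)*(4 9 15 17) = (2 10)(4 9 15 17) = [0, 1, 10, 3, 9, 5, 6, 7, 8, 15, 2, 11, 12, 13, 14, 17, 16, 4]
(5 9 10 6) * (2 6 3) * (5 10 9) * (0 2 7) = (0 2 6 10 3 7) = [2, 1, 6, 7, 4, 5, 10, 0, 8, 9, 3]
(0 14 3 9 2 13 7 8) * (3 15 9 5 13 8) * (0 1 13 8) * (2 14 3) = (0 3 5 8 1 13 7 2)(9 14 15) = [3, 13, 0, 5, 4, 8, 6, 2, 1, 14, 10, 11, 12, 7, 15, 9]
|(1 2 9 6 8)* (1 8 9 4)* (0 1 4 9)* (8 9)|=|(0 1 2 8 9 6)|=6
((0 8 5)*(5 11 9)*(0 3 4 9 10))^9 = ((0 8 11 10)(3 4 9 5))^9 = (0 8 11 10)(3 4 9 5)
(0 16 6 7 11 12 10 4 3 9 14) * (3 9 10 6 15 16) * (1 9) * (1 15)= (0 3 10 4 15 16 1 9 14)(6 7 11 12)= [3, 9, 2, 10, 15, 5, 7, 11, 8, 14, 4, 12, 6, 13, 0, 16, 1]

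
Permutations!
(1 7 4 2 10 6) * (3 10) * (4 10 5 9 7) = (1 4 2 3 5 9 7 10 6) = [0, 4, 3, 5, 2, 9, 1, 10, 8, 7, 6]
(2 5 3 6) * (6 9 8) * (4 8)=[0, 1, 5, 9, 8, 3, 2, 7, 6, 4]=(2 5 3 9 4 8 6)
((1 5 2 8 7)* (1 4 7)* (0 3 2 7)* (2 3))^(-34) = ((0 2 8 1 5 7 4))^(-34) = (0 2 8 1 5 7 4)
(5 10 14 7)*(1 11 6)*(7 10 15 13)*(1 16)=(1 11 6 16)(5 15 13 7)(10 14)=[0, 11, 2, 3, 4, 15, 16, 5, 8, 9, 14, 6, 12, 7, 10, 13, 1]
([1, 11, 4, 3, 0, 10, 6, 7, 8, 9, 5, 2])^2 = (0 11 4 1 2)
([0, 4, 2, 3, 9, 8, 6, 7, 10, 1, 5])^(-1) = [0, 9, 2, 3, 1, 10, 6, 7, 5, 4, 8]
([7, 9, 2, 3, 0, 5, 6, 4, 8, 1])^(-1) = (0 4 7)(1 9)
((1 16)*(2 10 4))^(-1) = ((1 16)(2 10 4))^(-1) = (1 16)(2 4 10)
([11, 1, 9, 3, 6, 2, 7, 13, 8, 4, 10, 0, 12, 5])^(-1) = [11, 1, 5, 3, 9, 13, 4, 6, 8, 2, 10, 0, 12, 7]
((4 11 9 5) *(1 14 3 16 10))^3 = (1 16 14 10 3)(4 5 9 11)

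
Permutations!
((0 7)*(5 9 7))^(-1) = (0 7 9 5)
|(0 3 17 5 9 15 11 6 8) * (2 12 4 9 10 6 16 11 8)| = 12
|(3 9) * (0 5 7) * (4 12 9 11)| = 15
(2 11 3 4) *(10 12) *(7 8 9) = (2 11 3 4)(7 8 9)(10 12) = [0, 1, 11, 4, 2, 5, 6, 8, 9, 7, 12, 3, 10]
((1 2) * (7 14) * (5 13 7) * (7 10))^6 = (5 13 10 7 14)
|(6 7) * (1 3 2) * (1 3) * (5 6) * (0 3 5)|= |(0 3 2 5 6 7)|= 6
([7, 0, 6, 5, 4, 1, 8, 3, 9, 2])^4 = [1, 5, 2, 7, 4, 3, 6, 0, 8, 9]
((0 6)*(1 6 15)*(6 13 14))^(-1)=((0 15 1 13 14 6))^(-1)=(0 6 14 13 1 15)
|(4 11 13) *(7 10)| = 6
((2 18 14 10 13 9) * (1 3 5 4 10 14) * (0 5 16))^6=(0 2 5 18 4 1 10 3 13 16 9)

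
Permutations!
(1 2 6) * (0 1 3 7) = (0 1 2 6 3 7) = [1, 2, 6, 7, 4, 5, 3, 0]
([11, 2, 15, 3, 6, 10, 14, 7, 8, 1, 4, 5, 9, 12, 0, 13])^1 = (0 11 5 10 4 6 14)(1 2 15 13 12 9)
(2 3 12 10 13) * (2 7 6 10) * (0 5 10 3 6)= (0 5 10 13 7)(2 6 3 12)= [5, 1, 6, 12, 4, 10, 3, 0, 8, 9, 13, 11, 2, 7]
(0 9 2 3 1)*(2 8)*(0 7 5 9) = (1 7 5 9 8 2 3) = [0, 7, 3, 1, 4, 9, 6, 5, 2, 8]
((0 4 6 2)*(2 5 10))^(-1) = (0 2 10 5 6 4)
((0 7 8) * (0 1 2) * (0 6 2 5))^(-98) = (0 8 5 7 1)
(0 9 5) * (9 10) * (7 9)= [10, 1, 2, 3, 4, 0, 6, 9, 8, 5, 7]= (0 10 7 9 5)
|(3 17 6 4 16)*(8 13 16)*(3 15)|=|(3 17 6 4 8 13 16 15)|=8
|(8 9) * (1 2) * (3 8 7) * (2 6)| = 12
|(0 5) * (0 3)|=3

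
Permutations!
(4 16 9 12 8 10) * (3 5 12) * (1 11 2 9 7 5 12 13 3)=[0, 11, 9, 12, 16, 13, 6, 5, 10, 1, 4, 2, 8, 3, 14, 15, 7]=(1 11 2 9)(3 12 8 10 4 16 7 5 13)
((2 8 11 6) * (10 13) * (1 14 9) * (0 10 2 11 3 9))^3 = ((0 10 13 2 8 3 9 1 14)(6 11))^3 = (0 2 9)(1 10 8)(3 14 13)(6 11)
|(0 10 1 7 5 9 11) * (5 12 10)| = 4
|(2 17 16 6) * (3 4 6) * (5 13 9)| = 6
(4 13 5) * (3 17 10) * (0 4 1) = (0 4 13 5 1)(3 17 10) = [4, 0, 2, 17, 13, 1, 6, 7, 8, 9, 3, 11, 12, 5, 14, 15, 16, 10]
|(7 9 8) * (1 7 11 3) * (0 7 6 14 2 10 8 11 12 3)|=8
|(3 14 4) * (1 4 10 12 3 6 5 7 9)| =12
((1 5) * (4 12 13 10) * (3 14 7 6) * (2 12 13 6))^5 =(1 5)(2 7 14 3 6 12)(4 10 13)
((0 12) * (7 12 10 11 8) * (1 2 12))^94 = ((0 10 11 8 7 1 2 12))^94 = (0 2 7 11)(1 8 10 12)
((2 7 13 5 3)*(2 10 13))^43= (2 7)(3 5 13 10)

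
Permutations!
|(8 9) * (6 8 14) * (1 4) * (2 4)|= |(1 2 4)(6 8 9 14)|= 12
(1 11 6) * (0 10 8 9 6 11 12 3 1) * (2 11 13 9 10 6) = (0 6)(1 12 3)(2 11 13 9)(8 10) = [6, 12, 11, 1, 4, 5, 0, 7, 10, 2, 8, 13, 3, 9]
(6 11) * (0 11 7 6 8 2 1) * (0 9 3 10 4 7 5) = (0 11 8 2 1 9 3 10 4 7 6 5) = [11, 9, 1, 10, 7, 0, 5, 6, 2, 3, 4, 8]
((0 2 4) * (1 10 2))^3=(0 2 1 4 10)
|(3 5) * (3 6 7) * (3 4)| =|(3 5 6 7 4)| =5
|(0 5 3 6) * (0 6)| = 3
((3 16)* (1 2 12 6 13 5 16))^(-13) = (1 6 16 2 13 3 12 5)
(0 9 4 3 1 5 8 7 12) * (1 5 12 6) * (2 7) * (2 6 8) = (0 9 4 3 5 2 7 8 6 1 12) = [9, 12, 7, 5, 3, 2, 1, 8, 6, 4, 10, 11, 0]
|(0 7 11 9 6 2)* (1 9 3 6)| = 6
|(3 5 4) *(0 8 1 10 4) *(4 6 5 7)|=|(0 8 1 10 6 5)(3 7 4)|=6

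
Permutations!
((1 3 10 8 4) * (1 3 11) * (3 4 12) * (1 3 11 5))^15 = ((1 5)(3 10 8 12 11))^15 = (12)(1 5)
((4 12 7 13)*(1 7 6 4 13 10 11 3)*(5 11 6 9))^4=(13)(1 4 11 10 9)(3 6 5 7 12)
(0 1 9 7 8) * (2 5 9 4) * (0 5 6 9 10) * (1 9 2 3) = (0 9 7 8 5 10)(1 4 3)(2 6) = [9, 4, 6, 1, 3, 10, 2, 8, 5, 7, 0]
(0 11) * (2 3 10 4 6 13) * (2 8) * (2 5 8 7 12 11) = (0 2 3 10 4 6 13 7 12 11)(5 8) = [2, 1, 3, 10, 6, 8, 13, 12, 5, 9, 4, 0, 11, 7]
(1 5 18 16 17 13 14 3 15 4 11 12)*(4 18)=[0, 5, 2, 15, 11, 4, 6, 7, 8, 9, 10, 12, 1, 14, 3, 18, 17, 13, 16]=(1 5 4 11 12)(3 15 18 16 17 13 14)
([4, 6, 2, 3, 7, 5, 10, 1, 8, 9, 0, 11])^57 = [1, 0, 2, 3, 6, 5, 4, 10, 8, 9, 7, 11]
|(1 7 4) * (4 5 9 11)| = 6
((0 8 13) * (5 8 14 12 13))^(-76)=(14)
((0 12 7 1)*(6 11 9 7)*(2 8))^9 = (0 6 9 1 12 11 7)(2 8)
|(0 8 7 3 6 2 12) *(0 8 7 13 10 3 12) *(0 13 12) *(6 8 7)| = 9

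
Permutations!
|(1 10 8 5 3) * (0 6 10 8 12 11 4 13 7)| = |(0 6 10 12 11 4 13 7)(1 8 5 3)| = 8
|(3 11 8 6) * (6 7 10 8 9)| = 12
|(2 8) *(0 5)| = 2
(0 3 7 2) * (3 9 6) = (0 9 6 3 7 2) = [9, 1, 0, 7, 4, 5, 3, 2, 8, 6]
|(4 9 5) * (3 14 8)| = |(3 14 8)(4 9 5)| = 3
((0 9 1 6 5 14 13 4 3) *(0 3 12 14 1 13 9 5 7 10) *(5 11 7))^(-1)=((0 11 7 10)(1 6 5)(4 12 14 9 13))^(-1)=(0 10 7 11)(1 5 6)(4 13 9 14 12)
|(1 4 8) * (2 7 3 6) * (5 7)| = |(1 4 8)(2 5 7 3 6)| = 15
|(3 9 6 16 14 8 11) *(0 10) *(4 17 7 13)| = |(0 10)(3 9 6 16 14 8 11)(4 17 7 13)| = 28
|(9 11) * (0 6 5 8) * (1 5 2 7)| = 14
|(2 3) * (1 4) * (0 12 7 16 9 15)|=|(0 12 7 16 9 15)(1 4)(2 3)|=6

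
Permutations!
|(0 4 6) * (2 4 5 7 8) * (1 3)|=14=|(0 5 7 8 2 4 6)(1 3)|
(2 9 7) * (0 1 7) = (0 1 7 2 9) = [1, 7, 9, 3, 4, 5, 6, 2, 8, 0]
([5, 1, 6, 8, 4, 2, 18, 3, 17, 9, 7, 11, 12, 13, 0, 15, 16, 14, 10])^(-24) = (0 17 3 10 6 5 14 8 7 18 2)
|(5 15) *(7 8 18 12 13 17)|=|(5 15)(7 8 18 12 13 17)|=6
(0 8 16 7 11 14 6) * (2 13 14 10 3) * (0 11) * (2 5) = (0 8 16 7)(2 13 14 6 11 10 3 5) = [8, 1, 13, 5, 4, 2, 11, 0, 16, 9, 3, 10, 12, 14, 6, 15, 7]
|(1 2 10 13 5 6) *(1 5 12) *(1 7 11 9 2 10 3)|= 18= |(1 10 13 12 7 11 9 2 3)(5 6)|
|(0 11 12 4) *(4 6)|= |(0 11 12 6 4)|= 5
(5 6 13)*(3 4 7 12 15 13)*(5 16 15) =(3 4 7 12 5 6)(13 16 15) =[0, 1, 2, 4, 7, 6, 3, 12, 8, 9, 10, 11, 5, 16, 14, 13, 15]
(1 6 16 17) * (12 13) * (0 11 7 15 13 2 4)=(0 11 7 15 13 12 2 4)(1 6 16 17)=[11, 6, 4, 3, 0, 5, 16, 15, 8, 9, 10, 7, 2, 12, 14, 13, 17, 1]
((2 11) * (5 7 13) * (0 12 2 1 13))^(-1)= (0 7 5 13 1 11 2 12)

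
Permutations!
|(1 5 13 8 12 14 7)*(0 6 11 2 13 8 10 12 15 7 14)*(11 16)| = |(0 6 16 11 2 13 10 12)(1 5 8 15 7)| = 40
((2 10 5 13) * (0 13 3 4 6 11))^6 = ((0 13 2 10 5 3 4 6 11))^6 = (0 4 10)(2 11 3)(5 13 6)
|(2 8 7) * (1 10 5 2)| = 6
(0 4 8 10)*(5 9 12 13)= (0 4 8 10)(5 9 12 13)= [4, 1, 2, 3, 8, 9, 6, 7, 10, 12, 0, 11, 13, 5]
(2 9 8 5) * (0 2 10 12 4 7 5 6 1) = (0 2 9 8 6 1)(4 7 5 10 12) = [2, 0, 9, 3, 7, 10, 1, 5, 6, 8, 12, 11, 4]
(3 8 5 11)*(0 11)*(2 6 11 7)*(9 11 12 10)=(0 7 2 6 12 10 9 11 3 8 5)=[7, 1, 6, 8, 4, 0, 12, 2, 5, 11, 9, 3, 10]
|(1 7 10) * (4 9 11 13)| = 12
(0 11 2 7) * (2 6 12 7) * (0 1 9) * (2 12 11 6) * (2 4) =(0 6 11 4 2 12 7 1 9) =[6, 9, 12, 3, 2, 5, 11, 1, 8, 0, 10, 4, 7]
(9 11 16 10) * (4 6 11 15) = (4 6 11 16 10 9 15) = [0, 1, 2, 3, 6, 5, 11, 7, 8, 15, 9, 16, 12, 13, 14, 4, 10]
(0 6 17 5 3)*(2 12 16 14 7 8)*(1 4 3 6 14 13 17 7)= [14, 4, 12, 0, 3, 6, 7, 8, 2, 9, 10, 11, 16, 17, 1, 15, 13, 5]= (0 14 1 4 3)(2 12 16 13 17 5 6 7 8)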